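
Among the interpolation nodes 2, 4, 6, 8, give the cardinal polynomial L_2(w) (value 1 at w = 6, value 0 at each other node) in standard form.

L_2(w) = (w - 2)(w - 4)(w - 8) / [(4)·(2)·(-2)]
       = (w^3 - 14w^2 + 56w - 64) / (-16)

L_2(w) = -(1/16)w^3 + (7/8)w^2 - (7/2)w + 4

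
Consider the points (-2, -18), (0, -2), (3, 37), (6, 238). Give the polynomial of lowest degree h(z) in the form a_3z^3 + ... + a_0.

h(z) = z^3 + 4z - 2

Build the Lagrange basis polynomials:
L_0(z) = z(z - 3)(z - 6) / [-80] = -(1/80)z^3 + (9/80)z^2 - (9/40)z
L_1(z) = (z + 2)(z - 3)(z - 6) / [36] = (1/36)z^3 - (7/36)z^2 + 1
L_2(z) = (z + 2)z(z - 6) / [-45] = -(1/45)z^3 + (4/45)z^2 + (4/15)z
L_3(z) = (z + 2)z(z - 3) / [144] = (1/144)z^3 - (1/144)z^2 - (1/24)z
h(z) = (-18)·L_0 + (-2)·L_1 + 37·L_2 + 238·L_3
  (-18)·L_0(z) = (9/40)z^3 - (81/40)z^2 + (81/20)z
  (-2)·L_1(z) = -(1/18)z^3 + (7/18)z^2 - 2
  37·L_2(z) = -(37/45)z^3 + (148/45)z^2 + (148/15)z
  238·L_3(z) = (119/72)z^3 - (119/72)z^2 - (119/12)z
Adding term by term: z^3 + 4z - 2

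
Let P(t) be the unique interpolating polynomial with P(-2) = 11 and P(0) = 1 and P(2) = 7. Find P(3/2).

4

L_0(3/2) = (3/2)·(-1/2)/[(-2)·(-4)] = -3/32
L_1(3/2) = (7/2)·(-1/2)/[(2)·(-2)] = 7/16
L_2(3/2) = (7/2)·(3/2)/[(4)·(2)] = 21/32
Sum: 11·(-3/32) + 1·(7/16) + 7·(21/32) = 4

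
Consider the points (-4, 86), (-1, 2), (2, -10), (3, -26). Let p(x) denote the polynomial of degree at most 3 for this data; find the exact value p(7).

-310

L_0(7) = (8)·(5)·(4)/[(-3)·(-6)·(-7)] = -80/63
L_1(7) = (11)·(5)·(4)/[(3)·(-3)·(-4)] = 55/9
L_2(7) = (11)·(8)·(4)/[(6)·(3)·(-1)] = -176/9
L_3(7) = (11)·(8)·(5)/[(7)·(4)·(1)] = 110/7
Sum: 86·(-80/63) + 2·(55/9) + (-10)·(-176/9) + (-26)·(110/7) = -310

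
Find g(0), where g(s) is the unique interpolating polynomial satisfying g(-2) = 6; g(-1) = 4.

Evaluate each Lagrange basis at s = 0:
L_0(0) = (1)/[(-1)] = -1
L_1(0) = (2)/[(1)] = 2
Sum: 6·(-1) + 4·(2) = 2

2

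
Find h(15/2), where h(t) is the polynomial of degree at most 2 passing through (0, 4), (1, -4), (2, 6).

Using Newton's divided-difference form:
h[0,1] = (-4 - 4) / (1 - 0) = -8
h[1,2] = (6 - (-4)) / (2 - 1) = 10
h[0,1,2] = (10 - (-8)) / (2 - 0) = 9
h(15/2) = 4 + (-8)·(15/2) + 9·(15/2)·(13/2) = 1531/4

1531/4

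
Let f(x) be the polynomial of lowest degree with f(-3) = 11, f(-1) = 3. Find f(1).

-5

Evaluate each Lagrange basis at x = 1:
L_0(1) = (2)/[(-2)] = -1
L_1(1) = (4)/[(2)] = 2
Sum: 11·(-1) + 3·(2) = -5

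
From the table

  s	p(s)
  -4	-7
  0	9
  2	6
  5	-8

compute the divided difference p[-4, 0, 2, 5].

17/540

p[-4,0] = (9 - (-7)) / (0 - (-4)) = 4
p[0,2] = (6 - 9) / (2 - 0) = -3/2
p[2,5] = (-8 - 6) / (5 - 2) = -14/3
p[-4,0,2] = (-3/2 - 4) / (2 - (-4)) = -11/12
p[0,2,5] = (-14/3 - (-3/2)) / (5 - 0) = -19/30
p[-4,0,2,5] = (-19/30 - (-11/12)) / (5 - (-4)) = 17/540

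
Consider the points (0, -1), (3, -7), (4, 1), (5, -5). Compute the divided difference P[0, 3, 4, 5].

P[0,3] = (-7 - (-1)) / (3 - 0) = -2
P[3,4] = (1 - (-7)) / (4 - 3) = 8
P[4,5] = (-5 - 1) / (5 - 4) = -6
P[0,3,4] = (8 - (-2)) / (4 - 0) = 5/2
P[3,4,5] = (-6 - 8) / (5 - 3) = -7
P[0,3,4,5] = (-7 - 5/2) / (5 - 0) = -19/10

-19/10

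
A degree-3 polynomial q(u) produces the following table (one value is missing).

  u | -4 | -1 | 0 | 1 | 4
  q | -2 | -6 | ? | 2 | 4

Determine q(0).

-11/5

The 4 known values determine q uniquely (degree ≤ 3).
Evaluate each Lagrange basis at u = 0:
L_0(0) = (1)·(-1)·(-4)/[(-3)·(-5)·(-8)] = -1/30
L_1(0) = (4)·(-1)·(-4)/[(3)·(-2)·(-5)] = 8/15
L_2(0) = (4)·(1)·(-4)/[(5)·(2)·(-3)] = 8/15
L_3(0) = (4)·(1)·(-1)/[(8)·(5)·(3)] = -1/30
Sum: (-2)·(-1/30) + (-6)·(8/15) + 2·(8/15) + 4·(-1/30) = -11/5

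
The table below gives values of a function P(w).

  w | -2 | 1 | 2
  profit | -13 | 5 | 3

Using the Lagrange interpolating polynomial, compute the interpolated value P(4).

-13

Evaluate each Lagrange basis at w = 4:
L_0(4) = (3)·(2)/[(-3)·(-4)] = 1/2
L_1(4) = (6)·(2)/[(3)·(-1)] = -4
L_2(4) = (6)·(3)/[(4)·(1)] = 9/2
Sum: (-13)·(1/2) + 5·(-4) + 3·(9/2) = -13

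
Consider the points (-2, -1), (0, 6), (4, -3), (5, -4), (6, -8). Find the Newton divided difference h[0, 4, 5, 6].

-7/24

h[0,4] = (-3 - 6) / (4 - 0) = -9/4
h[4,5] = (-4 - (-3)) / (5 - 4) = -1
h[5,6] = (-8 - (-4)) / (6 - 5) = -4
h[0,4,5] = (-1 - (-9/4)) / (5 - 0) = 1/4
h[4,5,6] = (-4 - (-1)) / (6 - 4) = -3/2
h[0,4,5,6] = (-3/2 - 1/4) / (6 - 0) = -7/24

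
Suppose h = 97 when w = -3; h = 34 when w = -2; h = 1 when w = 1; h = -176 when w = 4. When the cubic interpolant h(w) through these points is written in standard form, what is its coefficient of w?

-1

Build the Lagrange basis polynomials:
L_0(w) = (w + 2)(w - 1)(w - 4) / [-28] = -(1/28)w^3 + (3/28)w^2 + (3/14)w - 2/7
L_1(w) = (w + 3)(w - 1)(w - 4) / [18] = (1/18)w^3 - (1/9)w^2 - (11/18)w + 2/3
L_2(w) = (w + 3)(w + 2)(w - 4) / [-36] = -(1/36)w^3 - (1/36)w^2 + (7/18)w + 2/3
L_3(w) = (w + 3)(w + 2)(w - 1) / [126] = (1/126)w^3 + (2/63)w^2 + (1/126)w - 1/21
h(w) = 97·L_0 + 34·L_1 + 1·L_2 + (-176)·L_3
Only the coefficient of w is needed; take it from each L_i and combine:
97·(3/14) + 34·(-11/18) + 1·(7/18) + (-176)·(1/126) = -1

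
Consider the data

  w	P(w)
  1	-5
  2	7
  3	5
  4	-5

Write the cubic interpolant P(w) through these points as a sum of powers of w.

P(w) = w^3 - 13w^2 + 44w - 37

Newton's divided differences:
P[1,2] = (7 - (-5)) / (2 - 1) = 12
P[2,3] = (5 - 7) / (3 - 2) = -2
P[3,4] = (-5 - 5) / (4 - 3) = -10
P[1,2,3] = (-2 - 12) / (3 - 1) = -7
P[2,3,4] = (-10 - (-2)) / (4 - 2) = -4
P[1,2,3,4] = (-4 - (-7)) / (4 - 1) = 1
P(w) = -5 + 12·(w - 1) + (-7)·(w - 1)(w - 2) + 1·(w - 1)(w - 2)(w - 3)
Expanding: P(w) = w^3 - 13w^2 + 44w - 37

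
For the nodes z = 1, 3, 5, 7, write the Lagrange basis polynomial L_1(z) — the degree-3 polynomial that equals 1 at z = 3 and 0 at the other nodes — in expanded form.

L_1(z) = (1/16)z^3 - (13/16)z^2 + (47/16)z - 35/16

L_1(z) = (z - 1)(z - 5)(z - 7) / [(2)·(-2)·(-4)]
       = (z^3 - 13z^2 + 47z - 35) / (16)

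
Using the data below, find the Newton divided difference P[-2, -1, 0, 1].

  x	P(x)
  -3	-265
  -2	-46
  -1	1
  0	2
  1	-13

5

P[-2,-1] = (1 - (-46)) / (-1 - (-2)) = 47
P[-1,0] = (2 - 1) / (0 - (-1)) = 1
P[0,1] = (-13 - 2) / (1 - 0) = -15
P[-2,-1,0] = (1 - 47) / (0 - (-2)) = -23
P[-1,0,1] = (-15 - 1) / (1 - (-1)) = -8
P[-2,-1,0,1] = (-8 - (-23)) / (1 - (-2)) = 5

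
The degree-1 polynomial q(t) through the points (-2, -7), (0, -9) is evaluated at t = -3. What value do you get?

Evaluate each Lagrange basis at t = -3:
L_0(-3) = (-3)/[(-2)] = 3/2
L_1(-3) = (-1)/[(2)] = -1/2
Sum: (-7)·(3/2) + (-9)·(-1/2) = -6

-6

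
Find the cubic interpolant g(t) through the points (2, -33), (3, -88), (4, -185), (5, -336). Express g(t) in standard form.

Newton's divided differences:
g[2,3] = (-88 - (-33)) / (3 - 2) = -55
g[3,4] = (-185 - (-88)) / (4 - 3) = -97
g[4,5] = (-336 - (-185)) / (5 - 4) = -151
g[2,3,4] = (-97 - (-55)) / (4 - 2) = -21
g[3,4,5] = (-151 - (-97)) / (5 - 3) = -27
g[2,3,4,5] = (-27 - (-21)) / (5 - 2) = -2
g(t) = -33 + (-55)·(t - 2) + (-21)·(t - 2)(t - 3) + (-2)·(t - 2)(t - 3)(t - 4)
Expanding: g(t) = -2t^3 - 3t^2 - 2t - 1

g(t) = -2t^3 - 3t^2 - 2t - 1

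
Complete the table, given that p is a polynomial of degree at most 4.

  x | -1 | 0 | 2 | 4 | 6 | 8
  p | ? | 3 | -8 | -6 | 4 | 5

373/32

The 5 known values determine p uniquely (degree ≤ 4).
Evaluate each Lagrange basis at x = -1:
L_0(-1) = (-3)·(-5)·(-7)·(-9)/[(-2)·(-4)·(-6)·(-8)] = 315/128
L_1(-1) = (-1)·(-5)·(-7)·(-9)/[(2)·(-2)·(-4)·(-6)] = -105/32
L_2(-1) = (-1)·(-3)·(-7)·(-9)/[(4)·(2)·(-2)·(-4)] = 189/64
L_3(-1) = (-1)·(-3)·(-5)·(-9)/[(6)·(4)·(2)·(-2)] = -45/32
L_4(-1) = (-1)·(-3)·(-5)·(-7)/[(8)·(6)·(4)·(2)] = 35/128
Sum: 3·(315/128) + (-8)·(-105/32) + (-6)·(189/64) + 4·(-45/32) + 5·(35/128) = 373/32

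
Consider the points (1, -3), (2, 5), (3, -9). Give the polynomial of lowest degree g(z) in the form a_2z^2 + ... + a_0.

g(z) = -11z^2 + 41z - 33

Build the Lagrange basis polynomials:
L_0(z) = (z - 2)(z - 3) / [2] = (1/2)z^2 - (5/2)z + 3
L_1(z) = (z - 1)(z - 3) / [-1] = -z^2 + 4z - 3
L_2(z) = (z - 1)(z - 2) / [2] = (1/2)z^2 - (3/2)z + 1
g(z) = (-3)·L_0 + 5·L_1 + (-9)·L_2
  (-3)·L_0(z) = -(3/2)z^2 + (15/2)z - 9
  5·L_1(z) = -5z^2 + 20z - 15
  (-9)·L_2(z) = -(9/2)z^2 + (27/2)z - 9
Adding term by term: -11z^2 + 41z - 33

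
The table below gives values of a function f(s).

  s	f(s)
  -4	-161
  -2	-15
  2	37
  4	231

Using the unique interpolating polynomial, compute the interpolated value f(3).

Using Newton's divided-difference form:
f[-4,-2] = (-15 - (-161)) / (-2 - (-4)) = 73
f[-2,2] = (37 - (-15)) / (2 - (-2)) = 13
f[2,4] = (231 - 37) / (4 - 2) = 97
f[-4,-2,2] = (13 - 73) / (2 - (-4)) = -10
f[-2,2,4] = (97 - 13) / (4 - (-2)) = 14
f[-4,-2,2,4] = (14 - (-10)) / (4 - (-4)) = 3
f(3) = -161 + 73·(7) + (-10)·(7)·(5) + 3·(7)·(5)·(1) = 105

105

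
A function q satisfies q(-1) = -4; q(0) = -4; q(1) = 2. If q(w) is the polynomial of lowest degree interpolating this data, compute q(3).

32

Evaluate each Lagrange basis at w = 3:
L_0(3) = (3)·(2)/[(-1)·(-2)] = 3
L_1(3) = (4)·(2)/[(1)·(-1)] = -8
L_2(3) = (4)·(3)/[(2)·(1)] = 6
Sum: (-4)·(3) + (-4)·(-8) + 2·(6) = 32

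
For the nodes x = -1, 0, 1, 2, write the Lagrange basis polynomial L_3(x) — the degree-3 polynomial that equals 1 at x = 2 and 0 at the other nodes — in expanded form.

L_3(x) = (x + 1)x(x - 1) / [(3)·(2)·(1)]
       = (x^3 - x) / (6)

L_3(x) = (1/6)x^3 - (1/6)x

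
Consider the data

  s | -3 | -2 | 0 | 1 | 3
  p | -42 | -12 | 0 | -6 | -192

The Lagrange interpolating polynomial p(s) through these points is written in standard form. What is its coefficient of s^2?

L_0(s) = (s + 2)s(s - 1)(s - 3) / [72] = (1/72)s^4 - (1/36)s^3 - (5/72)s^2 + (1/12)s
L_1(s) = (s + 3)s(s - 1)(s - 3) / [-30] = -(1/30)s^4 + (1/30)s^3 + (3/10)s^2 - (3/10)s
L_2(s) = (s + 3)(s + 2)(s - 1)(s - 3) / [18] = (1/18)s^4 + (1/18)s^3 - (11/18)s^2 - (1/2)s + 1
L_3(s) = (s + 3)(s + 2)s(s - 3) / [-24] = -(1/24)s^4 - (1/12)s^3 + (3/8)s^2 + (3/4)s
L_4(s) = (s + 3)(s + 2)s(s - 1) / [180] = (1/180)s^4 + (1/45)s^3 + (1/180)s^2 - (1/30)s
p(s) = (-42)·L_0 + (-12)·L_1 + 0·L_2 + (-6)·L_3 + (-192)·L_4
Only the coefficient of s^2 is needed; take it from each L_i and combine:
(-42)·(-5/72) + (-12)·(3/10) + 0·(-11/18) + (-6)·(3/8) + (-192)·(1/180) = -4

-4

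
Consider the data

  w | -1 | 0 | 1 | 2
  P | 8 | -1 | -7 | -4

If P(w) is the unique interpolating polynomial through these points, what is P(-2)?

Evaluate each Lagrange basis at w = -2:
L_0(-2) = (-2)·(-3)·(-4)/[(-1)·(-2)·(-3)] = 4
L_1(-2) = (-1)·(-3)·(-4)/[(1)·(-1)·(-2)] = -6
L_2(-2) = (-1)·(-2)·(-4)/[(2)·(1)·(-1)] = 4
L_3(-2) = (-1)·(-2)·(-3)/[(3)·(2)·(1)] = -1
Sum: 8·(4) + (-1)·(-6) + (-7)·(4) + (-4)·(-1) = 14

14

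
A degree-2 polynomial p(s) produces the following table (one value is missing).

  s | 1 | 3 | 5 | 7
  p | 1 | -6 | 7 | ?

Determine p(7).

40

The 3 known values determine p uniquely (degree ≤ 2).
L_0(7) = (4)·(2)/[(-2)·(-4)] = 1
L_1(7) = (6)·(2)/[(2)·(-2)] = -3
L_2(7) = (6)·(4)/[(4)·(2)] = 3
Sum: 1·(1) + (-6)·(-3) + 7·(3) = 40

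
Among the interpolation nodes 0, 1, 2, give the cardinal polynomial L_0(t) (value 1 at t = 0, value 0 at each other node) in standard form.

L_0(t) = (t - 1)(t - 2) / [(-1)·(-2)]
       = (t^2 - 3t + 2) / (2)

L_0(t) = (1/2)t^2 - (3/2)t + 1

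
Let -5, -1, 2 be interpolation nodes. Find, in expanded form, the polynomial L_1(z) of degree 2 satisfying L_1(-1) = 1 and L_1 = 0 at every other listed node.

L_1(z) = (z + 5)(z - 2) / [(4)·(-3)]
       = (z^2 + 3z - 10) / (-12)

L_1(z) = -(1/12)z^2 - (1/4)z + 5/6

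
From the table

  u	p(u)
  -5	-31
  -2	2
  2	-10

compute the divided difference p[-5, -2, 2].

-2

p[-5,-2] = (2 - (-31)) / (-2 - (-5)) = 11
p[-2,2] = (-10 - 2) / (2 - (-2)) = -3
p[-5,-2,2] = (-3 - 11) / (2 - (-5)) = -2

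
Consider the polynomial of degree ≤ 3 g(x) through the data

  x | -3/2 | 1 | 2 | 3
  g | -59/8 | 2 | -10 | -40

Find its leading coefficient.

The leading coefficient equals the top divided difference g[-3/2,1,2,3].
g[-3/2,1] = (2 - (-59/8)) / (1 - (-3/2)) = 15/4
g[1,2] = (-10 - 2) / (2 - 1) = -12
g[2,3] = (-40 - (-10)) / (3 - 2) = -30
g[-3/2,1,2] = (-12 - 15/4) / (2 - (-3/2)) = -9/2
g[1,2,3] = (-30 - (-12)) / (3 - 1) = -9
g[-3/2,1,2,3] = (-9 - (-9/2)) / (3 - (-3/2)) = -1

-1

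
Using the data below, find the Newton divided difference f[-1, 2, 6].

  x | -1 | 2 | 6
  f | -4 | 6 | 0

-29/42

f[-1,2] = (6 - (-4)) / (2 - (-1)) = 10/3
f[2,6] = (0 - 6) / (6 - 2) = -3/2
f[-1,2,6] = (-3/2 - 10/3) / (6 - (-1)) = -29/42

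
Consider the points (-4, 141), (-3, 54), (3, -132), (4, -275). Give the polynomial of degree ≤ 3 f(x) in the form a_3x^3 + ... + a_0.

Newton's divided differences:
f[-4,-3] = (54 - 141) / (-3 - (-4)) = -87
f[-3,3] = (-132 - 54) / (3 - (-3)) = -31
f[3,4] = (-275 - (-132)) / (4 - 3) = -143
f[-4,-3,3] = (-31 - (-87)) / (3 - (-4)) = 8
f[-3,3,4] = (-143 - (-31)) / (4 - (-3)) = -16
f[-4,-3,3,4] = (-16 - 8) / (4 - (-4)) = -3
f(x) = 141 + (-87)·(x + 4) + 8·(x + 4)(x + 3) + (-3)·(x + 4)(x + 3)(x - 3)
Expanding: f(x) = -3x^3 - 4x^2 - 4x - 3

f(x) = -3x^3 - 4x^2 - 4x - 3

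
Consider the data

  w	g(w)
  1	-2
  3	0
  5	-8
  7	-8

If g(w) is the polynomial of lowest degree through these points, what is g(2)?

Evaluate each Lagrange basis at w = 2:
L_0(2) = (-1)·(-3)·(-5)/[(-2)·(-4)·(-6)] = 5/16
L_1(2) = (1)·(-3)·(-5)/[(2)·(-2)·(-4)] = 15/16
L_2(2) = (1)·(-1)·(-5)/[(4)·(2)·(-2)] = -5/16
L_3(2) = (1)·(-1)·(-3)/[(6)·(4)·(2)] = 1/16
Sum: (-2)·(5/16) + 0 + (-8)·(-5/16) + (-8)·(1/16) = 11/8

11/8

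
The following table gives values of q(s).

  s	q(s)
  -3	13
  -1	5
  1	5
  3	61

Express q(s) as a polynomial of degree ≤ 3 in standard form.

q(s) = s^3 + 4s^2 - s + 1

L_0(s) = (s + 1)(s - 1)(s - 3) / [-48] = -(1/48)s^3 + (1/16)s^2 + (1/48)s - 1/16
L_1(s) = (s + 3)(s - 1)(s - 3) / [16] = (1/16)s^3 - (1/16)s^2 - (9/16)s + 9/16
L_2(s) = (s + 3)(s + 1)(s - 3) / [-16] = -(1/16)s^3 - (1/16)s^2 + (9/16)s + 9/16
L_3(s) = (s + 3)(s + 1)(s - 1) / [48] = (1/48)s^3 + (1/16)s^2 - (1/48)s - 1/16
q(s) = 13·L_0 + 5·L_1 + 5·L_2 + 61·L_3
  13·L_0(s) = -(13/48)s^3 + (13/16)s^2 + (13/48)s - 13/16
  5·L_1(s) = (5/16)s^3 - (5/16)s^2 - (45/16)s + 45/16
  5·L_2(s) = -(5/16)s^3 - (5/16)s^2 + (45/16)s + 45/16
  61·L_3(s) = (61/48)s^3 + (61/16)s^2 - (61/48)s - 61/16
Adding term by term: s^3 + 4s^2 - s + 1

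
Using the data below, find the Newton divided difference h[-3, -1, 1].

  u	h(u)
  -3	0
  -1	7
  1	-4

h[-3,-1] = (7 - 0) / (-1 - (-3)) = 7/2
h[-1,1] = (-4 - 7) / (1 - (-1)) = -11/2
h[-3,-1,1] = (-11/2 - 7/2) / (1 - (-3)) = -9/4

-9/4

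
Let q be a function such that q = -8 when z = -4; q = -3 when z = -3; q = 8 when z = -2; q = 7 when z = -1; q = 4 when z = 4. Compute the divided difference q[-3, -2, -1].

q[-3,-2] = (8 - (-3)) / (-2 - (-3)) = 11
q[-2,-1] = (7 - 8) / (-1 - (-2)) = -1
q[-3,-2,-1] = (-1 - 11) / (-1 - (-3)) = -6

-6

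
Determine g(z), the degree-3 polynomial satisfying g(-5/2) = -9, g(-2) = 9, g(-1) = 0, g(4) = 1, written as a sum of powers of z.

Build the Lagrange basis polynomials:
L_0(z) = (z + 2)(z + 1)(z - 4) / [-39/8] = -(8/39)z^3 + (8/39)z^2 + (80/39)z + 64/39
L_1(z) = (z + 5/2)(z + 1)(z - 4) / [3] = (1/3)z^3 - (1/6)z^2 - (23/6)z - 10/3
L_2(z) = (z + 5/2)(z + 2)(z - 4) / [-15/2] = -(2/15)z^3 - (1/15)z^2 + (26/15)z + 8/3
L_3(z) = (z + 5/2)(z + 2)(z + 1) / [195] = (1/195)z^3 + (11/390)z^2 + (19/390)z + 1/39
g(z) = (-9)·L_0 + 9·L_1 + 0·L_2 + 1·L_3
  (-9)·L_0(z) = (24/13)z^3 - (24/13)z^2 - (240/13)z - 192/13
  9·L_1(z) = 3z^3 - (3/2)z^2 - (69/2)z - 30
  0·L_2(z) = 0
  1·L_3(z) = (1/195)z^3 + (11/390)z^2 + (19/390)z + 1/39
Adding term by term: (946/195)z^3 - (647/195)z^2 - (10318/195)z - 1745/39

g(z) = (946/195)z^3 - (647/195)z^2 - (10318/195)z - 1745/39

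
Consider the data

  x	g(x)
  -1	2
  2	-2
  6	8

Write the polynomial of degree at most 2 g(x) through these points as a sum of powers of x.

g(x) = (23/42)x^2 - (79/42)x - 3/7

Newton's divided differences:
g[-1,2] = (-2 - 2) / (2 - (-1)) = -4/3
g[2,6] = (8 - (-2)) / (6 - 2) = 5/2
g[-1,2,6] = (5/2 - (-4/3)) / (6 - (-1)) = 23/42
g(x) = 2 + (-4/3)·(x + 1) + (23/42)·(x + 1)(x - 2)
Expanding: g(x) = (23/42)x^2 - (79/42)x - 3/7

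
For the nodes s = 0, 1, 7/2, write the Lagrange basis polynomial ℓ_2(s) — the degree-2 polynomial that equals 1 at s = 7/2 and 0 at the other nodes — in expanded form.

ℓ_2(s) = (4/35)s^2 - (4/35)s

ℓ_2(s) = s(s - 1) / [(7/2)·(5/2)]
       = (s^2 - s) / (35/4)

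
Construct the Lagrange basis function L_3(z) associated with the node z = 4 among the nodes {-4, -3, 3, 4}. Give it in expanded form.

L_3(z) = (1/56)z^3 + (1/14)z^2 - (9/56)z - 9/14

L_3(z) = (z + 4)(z + 3)(z - 3) / [(8)·(7)·(1)]
       = (z^3 + 4z^2 - 9z - 36) / (56)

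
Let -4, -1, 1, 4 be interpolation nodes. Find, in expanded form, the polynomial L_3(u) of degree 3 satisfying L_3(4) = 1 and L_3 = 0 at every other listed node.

L_3(u) = (1/120)u^3 + (1/30)u^2 - (1/120)u - 1/30

L_3(u) = (u + 4)(u + 1)(u - 1) / [(8)·(5)·(3)]
       = (u^3 + 4u^2 - u - 4) / (120)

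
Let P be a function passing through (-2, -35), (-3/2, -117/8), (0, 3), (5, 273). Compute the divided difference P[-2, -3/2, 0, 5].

3

P[-2,-3/2] = (-117/8 - (-35)) / (-3/2 - (-2)) = 163/4
P[-3/2,0] = (3 - (-117/8)) / (0 - (-3/2)) = 47/4
P[0,5] = (273 - 3) / (5 - 0) = 54
P[-2,-3/2,0] = (47/4 - 163/4) / (0 - (-2)) = -29/2
P[-3/2,0,5] = (54 - 47/4) / (5 - (-3/2)) = 13/2
P[-2,-3/2,0,5] = (13/2 - (-29/2)) / (5 - (-2)) = 3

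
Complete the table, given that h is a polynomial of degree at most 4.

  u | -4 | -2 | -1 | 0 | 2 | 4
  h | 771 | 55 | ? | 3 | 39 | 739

The 5 known values determine h uniquely (degree ≤ 4).
L_0(-1) = (1)·(-1)·(-3)·(-5)/[(-2)·(-4)·(-6)·(-8)] = -5/128
L_1(-1) = (3)·(-1)·(-3)·(-5)/[(2)·(-2)·(-4)·(-6)] = 15/32
L_2(-1) = (3)·(1)·(-3)·(-5)/[(4)·(2)·(-2)·(-4)] = 45/64
L_3(-1) = (3)·(1)·(-1)·(-5)/[(6)·(4)·(2)·(-2)] = -5/32
L_4(-1) = (3)·(1)·(-1)·(-3)/[(8)·(6)·(4)·(2)] = 3/128
Sum: 771·(-5/128) + 55·(15/32) + 3·(45/64) + 39·(-5/32) + 739·(3/128) = 9

9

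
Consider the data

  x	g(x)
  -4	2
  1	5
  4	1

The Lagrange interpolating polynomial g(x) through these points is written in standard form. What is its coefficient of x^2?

The leading coefficient equals the top divided difference g[-4,1,4].
g[-4,1] = (5 - 2) / (1 - (-4)) = 3/5
g[1,4] = (1 - 5) / (4 - 1) = -4/3
g[-4,1,4] = (-4/3 - 3/5) / (4 - (-4)) = -29/120

-29/120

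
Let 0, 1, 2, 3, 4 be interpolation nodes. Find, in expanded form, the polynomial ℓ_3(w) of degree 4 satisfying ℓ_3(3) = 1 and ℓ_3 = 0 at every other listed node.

ℓ_3(w) = -(1/6)w^4 + (7/6)w^3 - (7/3)w^2 + (4/3)w

ℓ_3(w) = w(w - 1)(w - 2)(w - 4) / [(3)·(2)·(1)·(-1)]
       = (w^4 - 7w^3 + 14w^2 - 8w) / (-6)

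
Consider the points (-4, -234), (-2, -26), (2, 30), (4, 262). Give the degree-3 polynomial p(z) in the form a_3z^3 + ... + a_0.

Newton's divided differences:
p[-4,-2] = (-26 - (-234)) / (-2 - (-4)) = 104
p[-2,2] = (30 - (-26)) / (2 - (-2)) = 14
p[2,4] = (262 - 30) / (4 - 2) = 116
p[-4,-2,2] = (14 - 104) / (2 - (-4)) = -15
p[-2,2,4] = (116 - 14) / (4 - (-2)) = 17
p[-4,-2,2,4] = (17 - (-15)) / (4 - (-4)) = 4
p(z) = -234 + 104·(z + 4) + (-15)·(z + 4)(z + 2) + 4·(z + 4)(z + 2)(z - 2)
Expanding: p(z) = 4z^3 + z^2 - 2z - 2

p(z) = 4z^3 + z^2 - 2z - 2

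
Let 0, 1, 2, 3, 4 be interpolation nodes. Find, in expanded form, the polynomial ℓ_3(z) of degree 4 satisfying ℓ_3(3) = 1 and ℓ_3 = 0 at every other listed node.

ℓ_3(z) = -(1/6)z^4 + (7/6)z^3 - (7/3)z^2 + (4/3)z

ℓ_3(z) = z(z - 1)(z - 2)(z - 4) / [(3)·(2)·(1)·(-1)]
       = (z^4 - 7z^3 + 14z^2 - 8z) / (-6)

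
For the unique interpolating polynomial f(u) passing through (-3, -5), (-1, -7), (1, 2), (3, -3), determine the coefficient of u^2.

L_0(u) = (u + 1)(u - 1)(u - 3) / [-48] = -(1/48)u^3 + (1/16)u^2 + (1/48)u - 1/16
L_1(u) = (u + 3)(u - 1)(u - 3) / [16] = (1/16)u^3 - (1/16)u^2 - (9/16)u + 9/16
L_2(u) = (u + 3)(u + 1)(u - 3) / [-16] = -(1/16)u^3 - (1/16)u^2 + (9/16)u + 9/16
L_3(u) = (u + 3)(u + 1)(u - 1) / [48] = (1/48)u^3 + (1/16)u^2 - (1/48)u - 1/16
f(u) = (-5)·L_0 + (-7)·L_1 + 2·L_2 + (-3)·L_3
Only the coefficient of u^2 is needed; take it from each L_i and combine:
(-5)·(1/16) + (-7)·(-1/16) + 2·(-1/16) + (-3)·(1/16) = -3/16

-3/16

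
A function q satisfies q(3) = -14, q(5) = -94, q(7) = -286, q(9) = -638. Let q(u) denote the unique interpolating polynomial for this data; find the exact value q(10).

Evaluate each Lagrange basis at u = 10:
L_0(10) = (5)·(3)·(1)/[(-2)·(-4)·(-6)] = -5/16
L_1(10) = (7)·(3)·(1)/[(2)·(-2)·(-4)] = 21/16
L_2(10) = (7)·(5)·(1)/[(4)·(2)·(-2)] = -35/16
L_3(10) = (7)·(5)·(3)/[(6)·(4)·(2)] = 35/16
Sum: (-14)·(-5/16) + (-94)·(21/16) + (-286)·(-35/16) + (-638)·(35/16) = -889

-889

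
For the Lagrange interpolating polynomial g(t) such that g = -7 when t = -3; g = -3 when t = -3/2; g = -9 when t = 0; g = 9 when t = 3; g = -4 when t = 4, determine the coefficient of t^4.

L_0(t) = (t + 3/2)t(t - 3)(t - 4) / [189] = (1/189)t^4 - (11/378)t^3 + (1/126)t^2 + (2/21)t
L_1(t) = (t + 3)t(t - 3)(t - 4) / [-891/16] = -(16/891)t^4 + (64/891)t^3 + (16/99)t^2 - (64/99)t
L_2(t) = (t + 3)(t + 3/2)(t - 3)(t - 4) / [54] = (1/54)t^4 - (5/108)t^3 - (5/18)t^2 + (5/12)t + 1
L_3(t) = (t + 3)(t + 3/2)t(t - 4) / [-81] = -(1/81)t^4 - (1/162)t^3 + (1/6)t^2 + (2/9)t
L_4(t) = (t + 3)(t + 3/2)t(t - 3) / [154] = (1/154)t^4 + (3/308)t^3 - (9/154)t^2 - (27/308)t
g(t) = (-7)·L_0 + (-3)·L_1 + (-9)·L_2 + 9·L_3 + (-4)·L_4
Only the coefficient of t^4 is needed; take it from each L_i and combine:
(-7)·(1/189) + (-3)·(-16/891) + (-9)·(1/54) + 9·(-1/81) + (-4)·(1/154) = -1193/4158

-1193/4158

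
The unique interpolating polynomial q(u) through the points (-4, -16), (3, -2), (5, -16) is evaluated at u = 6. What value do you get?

Evaluate each Lagrange basis at u = 6:
L_0(6) = (3)·(1)/[(-7)·(-9)] = 1/21
L_1(6) = (10)·(1)/[(7)·(-2)] = -5/7
L_2(6) = (10)·(3)/[(9)·(2)] = 5/3
Sum: (-16)·(1/21) + (-2)·(-5/7) + (-16)·(5/3) = -26

-26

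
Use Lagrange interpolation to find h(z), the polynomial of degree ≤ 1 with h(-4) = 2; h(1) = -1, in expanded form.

L_0(z) = (z - 1) / [-5] = -(1/5)z + 1/5
L_1(z) = (z + 4) / [5] = (1/5)z + 4/5
h(z) = 2·L_0 + (-1)·L_1
  2·L_0(z) = -(2/5)z + 2/5
  (-1)·L_1(z) = -(1/5)z - 4/5
Adding term by term: -(3/5)z - 2/5

h(z) = -(3/5)z - 2/5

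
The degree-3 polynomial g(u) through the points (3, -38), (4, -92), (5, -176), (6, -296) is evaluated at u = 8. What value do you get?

-668

L_0(8) = (4)·(3)·(2)/[(-1)·(-2)·(-3)] = -4
L_1(8) = (5)·(3)·(2)/[(1)·(-1)·(-2)] = 15
L_2(8) = (5)·(4)·(2)/[(2)·(1)·(-1)] = -20
L_3(8) = (5)·(4)·(3)/[(3)·(2)·(1)] = 10
Sum: (-38)·(-4) + (-92)·(15) + (-176)·(-20) + (-296)·(10) = -668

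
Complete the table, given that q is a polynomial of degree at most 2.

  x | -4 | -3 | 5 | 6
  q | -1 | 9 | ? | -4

33/5

The 3 known values determine q uniquely (degree ≤ 2).
Evaluate each Lagrange basis at x = 5:
L_0(5) = (8)·(-1)/[(-1)·(-10)] = -4/5
L_1(5) = (9)·(-1)/[(1)·(-9)] = 1
L_2(5) = (9)·(8)/[(10)·(9)] = 4/5
Sum: (-1)·(-4/5) + 9·(1) + (-4)·(4/5) = 33/5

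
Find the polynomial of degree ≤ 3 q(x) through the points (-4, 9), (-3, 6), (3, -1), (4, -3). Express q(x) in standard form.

q(x) = -(1/21)x^3 + (1/14)x^2 - (31/42)x + 13/7

Build the Lagrange basis polynomials:
L_0(x) = (x + 3)(x - 3)(x - 4) / [-56] = -(1/56)x^3 + (1/14)x^2 + (9/56)x - 9/14
L_1(x) = (x + 4)(x - 3)(x - 4) / [42] = (1/42)x^3 - (1/14)x^2 - (8/21)x + 8/7
L_2(x) = (x + 4)(x + 3)(x - 4) / [-42] = -(1/42)x^3 - (1/14)x^2 + (8/21)x + 8/7
L_3(x) = (x + 4)(x + 3)(x - 3) / [56] = (1/56)x^3 + (1/14)x^2 - (9/56)x - 9/14
q(x) = 9·L_0 + 6·L_1 + (-1)·L_2 + (-3)·L_3
  9·L_0(x) = -(9/56)x^3 + (9/14)x^2 + (81/56)x - 81/14
  6·L_1(x) = (1/7)x^3 - (3/7)x^2 - (16/7)x + 48/7
  (-1)·L_2(x) = (1/42)x^3 + (1/14)x^2 - (8/21)x - 8/7
  (-3)·L_3(x) = -(3/56)x^3 - (3/14)x^2 + (27/56)x + 27/14
Adding term by term: -(1/21)x^3 + (1/14)x^2 - (31/42)x + 13/7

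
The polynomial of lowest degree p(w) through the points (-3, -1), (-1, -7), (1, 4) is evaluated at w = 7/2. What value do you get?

L_0(7/2) = (9/2)·(5/2)/[(-2)·(-4)] = 45/32
L_1(7/2) = (13/2)·(5/2)/[(2)·(-2)] = -65/16
L_2(7/2) = (13/2)·(9/2)/[(4)·(2)] = 117/32
Sum: (-1)·(45/32) + (-7)·(-65/16) + 4·(117/32) = 1333/32

1333/32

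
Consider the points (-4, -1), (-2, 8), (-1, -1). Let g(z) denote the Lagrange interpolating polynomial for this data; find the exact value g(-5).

Evaluate each Lagrange basis at z = -5:
L_0(-5) = (-3)·(-4)/[(-2)·(-3)] = 2
L_1(-5) = (-1)·(-4)/[(2)·(-1)] = -2
L_2(-5) = (-1)·(-3)/[(3)·(1)] = 1
Sum: (-1)·(2) + 8·(-2) + (-1)·(1) = -19

-19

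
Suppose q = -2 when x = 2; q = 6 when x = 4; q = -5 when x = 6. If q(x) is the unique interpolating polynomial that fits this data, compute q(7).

Using Newton's divided-difference form:
q[2,4] = (6 - (-2)) / (4 - 2) = 4
q[4,6] = (-5 - 6) / (6 - 4) = -11/2
q[2,4,6] = (-11/2 - 4) / (6 - 2) = -19/8
q(7) = -2 + 4·(5) + (-19/8)·(5)·(3) = -141/8

-141/8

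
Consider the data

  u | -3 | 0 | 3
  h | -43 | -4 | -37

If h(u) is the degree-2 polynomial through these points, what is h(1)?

Evaluate each Lagrange basis at u = 1:
L_0(1) = (1)·(-2)/[(-3)·(-6)] = -1/9
L_1(1) = (4)·(-2)/[(3)·(-3)] = 8/9
L_2(1) = (4)·(1)/[(6)·(3)] = 2/9
Sum: (-43)·(-1/9) + (-4)·(8/9) + (-37)·(2/9) = -7

-7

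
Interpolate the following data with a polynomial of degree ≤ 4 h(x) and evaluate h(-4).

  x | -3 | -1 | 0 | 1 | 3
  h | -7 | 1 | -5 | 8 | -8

-797/6

Evaluate each Lagrange basis at x = -4:
L_0(-4) = (-3)·(-4)·(-5)·(-7)/[(-2)·(-3)·(-4)·(-6)] = 35/12
L_1(-4) = (-1)·(-4)·(-5)·(-7)/[(2)·(-1)·(-2)·(-4)] = -35/4
L_2(-4) = (-1)·(-3)·(-5)·(-7)/[(3)·(1)·(-1)·(-3)] = 35/3
L_3(-4) = (-1)·(-3)·(-4)·(-7)/[(4)·(2)·(1)·(-2)] = -21/4
L_4(-4) = (-1)·(-3)·(-4)·(-5)/[(6)·(4)·(3)·(2)] = 5/12
Sum: (-7)·(35/12) + 1·(-35/4) + (-5)·(35/3) + 8·(-21/4) + (-8)·(5/12) = -797/6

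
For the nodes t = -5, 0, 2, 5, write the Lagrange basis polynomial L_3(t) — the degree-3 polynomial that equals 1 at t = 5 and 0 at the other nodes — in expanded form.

L_3(t) = (t + 5)t(t - 2) / [(10)·(5)·(3)]
       = (t^3 + 3t^2 - 10t) / (150)

L_3(t) = (1/150)t^3 + (1/50)t^2 - (1/15)t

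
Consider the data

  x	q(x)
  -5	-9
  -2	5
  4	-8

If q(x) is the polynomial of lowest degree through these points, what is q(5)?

-418/27

Evaluate each Lagrange basis at x = 5:
L_0(5) = (7)·(1)/[(-3)·(-9)] = 7/27
L_1(5) = (10)·(1)/[(3)·(-6)] = -5/9
L_2(5) = (10)·(7)/[(9)·(6)] = 35/27
Sum: (-9)·(7/27) + 5·(-5/9) + (-8)·(35/27) = -418/27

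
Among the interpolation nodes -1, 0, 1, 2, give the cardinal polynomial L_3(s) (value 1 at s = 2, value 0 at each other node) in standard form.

L_3(s) = (s + 1)s(s - 1) / [(3)·(2)·(1)]
       = (s^3 - s) / (6)

L_3(s) = (1/6)s^3 - (1/6)s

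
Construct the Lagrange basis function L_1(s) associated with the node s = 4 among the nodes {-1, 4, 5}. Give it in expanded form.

L_1(s) = (s + 1)(s - 5) / [(5)·(-1)]
       = (s^2 - 4s - 5) / (-5)

L_1(s) = -(1/5)s^2 + (4/5)s + 1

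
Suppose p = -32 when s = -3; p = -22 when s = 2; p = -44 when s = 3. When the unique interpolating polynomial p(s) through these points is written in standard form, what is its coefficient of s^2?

-4

The leading coefficient equals the top divided difference p[-3,2,3].
p[-3,2] = (-22 - (-32)) / (2 - (-3)) = 2
p[2,3] = (-44 - (-22)) / (3 - 2) = -22
p[-3,2,3] = (-22 - 2) / (3 - (-3)) = -4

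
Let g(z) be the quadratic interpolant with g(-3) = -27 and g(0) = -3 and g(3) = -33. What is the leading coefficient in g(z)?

Build the Lagrange basis polynomials:
L_0(z) = z(z - 3) / [18] = (1/18)z^2 - (1/6)z
L_1(z) = (z + 3)(z - 3) / [-9] = -(1/9)z^2 + 1
L_2(z) = (z + 3)z / [18] = (1/18)z^2 + (1/6)z
g(z) = (-27)·L_0 + (-3)·L_1 + (-33)·L_2
Only the coefficient of z^2 is needed; take it from each L_i and combine:
(-27)·(1/18) + (-3)·(-1/9) + (-33)·(1/18) = -3

-3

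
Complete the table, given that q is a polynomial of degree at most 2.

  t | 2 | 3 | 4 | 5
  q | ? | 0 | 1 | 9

The 3 known values determine q uniquely (degree ≤ 2).
L_0(2) = (-2)·(-3)/[(-1)·(-2)] = 3
L_1(2) = (-1)·(-3)/[(1)·(-1)] = -3
L_2(2) = (-1)·(-2)/[(2)·(1)] = 1
Sum: 0 + 1·(-3) + 9·(1) = 6

6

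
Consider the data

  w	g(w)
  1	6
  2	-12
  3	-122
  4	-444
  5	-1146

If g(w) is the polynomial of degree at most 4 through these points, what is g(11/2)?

L_0(11/2) = (7/2)·(5/2)·(3/2)·(1/2)/[(-1)·(-2)·(-3)·(-4)] = 35/128
L_1(11/2) = (9/2)·(5/2)·(3/2)·(1/2)/[(1)·(-1)·(-2)·(-3)] = -45/32
L_2(11/2) = (9/2)·(7/2)·(3/2)·(1/2)/[(2)·(1)·(-1)·(-2)] = 189/64
L_3(11/2) = (9/2)·(7/2)·(5/2)·(1/2)/[(3)·(2)·(1)·(-1)] = -105/32
L_4(11/2) = (9/2)·(7/2)·(5/2)·(3/2)/[(4)·(3)·(2)·(1)] = 315/128
Sum: 6·(35/128) + (-12)·(-45/32) + (-122)·(189/64) + (-444)·(-105/32) + (-1146)·(315/128) = -13641/8

-13641/8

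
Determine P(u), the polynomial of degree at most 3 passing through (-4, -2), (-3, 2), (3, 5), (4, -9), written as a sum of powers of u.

Build the Lagrange basis polynomials:
L_0(u) = (u + 3)(u - 3)(u - 4) / [-56] = -(1/56)u^3 + (1/14)u^2 + (9/56)u - 9/14
L_1(u) = (u + 4)(u - 3)(u - 4) / [42] = (1/42)u^3 - (1/14)u^2 - (8/21)u + 8/7
L_2(u) = (u + 4)(u + 3)(u - 4) / [-42] = -(1/42)u^3 - (1/14)u^2 + (8/21)u + 8/7
L_3(u) = (u + 4)(u + 3)(u - 3) / [56] = (1/56)u^3 + (1/14)u^2 - (9/56)u - 9/14
P(u) = (-2)·L_0 + 2·L_1 + 5·L_2 + (-9)·L_3
  (-2)·L_0(u) = (1/28)u^3 - (1/7)u^2 - (9/28)u + 9/7
  2·L_1(u) = (1/21)u^3 - (1/7)u^2 - (16/21)u + 16/7
  5·L_2(u) = -(5/42)u^3 - (5/14)u^2 + (40/21)u + 40/7
  (-9)·L_3(u) = -(9/56)u^3 - (9/14)u^2 + (81/56)u + 81/14
Adding term by term: -(11/56)u^3 - (9/7)u^2 + (127/56)u + 211/14

P(u) = -(11/56)u^3 - (9/7)u^2 + (127/56)u + 211/14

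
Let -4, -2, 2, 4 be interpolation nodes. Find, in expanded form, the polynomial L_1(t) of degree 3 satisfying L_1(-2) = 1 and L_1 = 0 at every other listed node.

L_1(t) = (1/48)t^3 - (1/24)t^2 - (1/3)t + 2/3

L_1(t) = (t + 4)(t - 2)(t - 4) / [(2)·(-4)·(-6)]
       = (t^3 - 2t^2 - 16t + 32) / (48)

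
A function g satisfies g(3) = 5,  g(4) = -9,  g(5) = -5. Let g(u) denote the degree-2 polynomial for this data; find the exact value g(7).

Using Newton's divided-difference form:
g[3,4] = (-9 - 5) / (4 - 3) = -14
g[4,5] = (-5 - (-9)) / (5 - 4) = 4
g[3,4,5] = (4 - (-14)) / (5 - 3) = 9
g(7) = 5 + (-14)·(4) + 9·(4)·(3) = 57

57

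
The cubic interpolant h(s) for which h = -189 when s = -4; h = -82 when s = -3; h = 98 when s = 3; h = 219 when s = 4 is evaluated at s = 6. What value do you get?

701

Evaluate each Lagrange basis at s = 6:
L_0(6) = (9)·(3)·(2)/[(-1)·(-7)·(-8)] = -27/28
L_1(6) = (10)·(3)·(2)/[(1)·(-6)·(-7)] = 10/7
L_2(6) = (10)·(9)·(2)/[(7)·(6)·(-1)] = -30/7
L_3(6) = (10)·(9)·(3)/[(8)·(7)·(1)] = 135/28
Sum: (-189)·(-27/28) + (-82)·(10/7) + 98·(-30/7) + 219·(135/28) = 701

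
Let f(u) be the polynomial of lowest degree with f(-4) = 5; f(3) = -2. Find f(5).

-4

L_0(5) = (2)/[(-7)] = -2/7
L_1(5) = (9)/[(7)] = 9/7
Sum: 5·(-2/7) + (-2)·(9/7) = -4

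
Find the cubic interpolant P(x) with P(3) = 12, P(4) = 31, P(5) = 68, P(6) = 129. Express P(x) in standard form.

Build the Lagrange basis polynomials:
L_0(x) = (x - 4)(x - 5)(x - 6) / [-6] = -(1/6)x^3 + (5/2)x^2 - (37/3)x + 20
L_1(x) = (x - 3)(x - 5)(x - 6) / [2] = (1/2)x^3 - 7x^2 + (63/2)x - 45
L_2(x) = (x - 3)(x - 4)(x - 6) / [-2] = -(1/2)x^3 + (13/2)x^2 - 27x + 36
L_3(x) = (x - 3)(x - 4)(x - 5) / [6] = (1/6)x^3 - 2x^2 + (47/6)x - 10
P(x) = 12·L_0 + 31·L_1 + 68·L_2 + 129·L_3
  12·L_0(x) = -2x^3 + 30x^2 - 148x + 240
  31·L_1(x) = (31/2)x^3 - 217x^2 + (1953/2)x - 1395
  68·L_2(x) = -34x^3 + 442x^2 - 1836x + 2448
  129·L_3(x) = (43/2)x^3 - 258x^2 + (2021/2)x - 1290
Adding term by term: x^3 - 3x^2 + 3x + 3

P(x) = x^3 - 3x^2 + 3x + 3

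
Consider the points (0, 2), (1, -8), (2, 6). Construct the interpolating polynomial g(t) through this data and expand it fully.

g(t) = 12t^2 - 22t + 2

L_0(t) = (t - 1)(t - 2) / [2] = (1/2)t^2 - (3/2)t + 1
L_1(t) = t(t - 2) / [-1] = -t^2 + 2t
L_2(t) = t(t - 1) / [2] = (1/2)t^2 - (1/2)t
g(t) = 2·L_0 + (-8)·L_1 + 6·L_2
  2·L_0(t) = t^2 - 3t + 2
  (-8)·L_1(t) = 8t^2 - 16t
  6·L_2(t) = 3t^2 - 3t
Adding term by term: 12t^2 - 22t + 2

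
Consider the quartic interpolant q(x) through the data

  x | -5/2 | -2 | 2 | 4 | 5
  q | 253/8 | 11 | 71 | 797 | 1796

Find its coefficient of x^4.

L_0(x) = (x + 2)(x - 2)(x - 4)(x - 5) / [1755/16] = (16/1755)x^4 - (16/195)x^3 + (256/1755)x^2 + (64/195)x - 256/351
L_1(x) = (x + 5/2)(x - 2)(x - 4)(x - 5) / [-84] = -(1/84)x^4 + (17/168)x^3 - (1/8)x^2 - (55/84)x + 25/21
L_2(x) = (x + 5/2)(x + 2)(x - 4)(x - 5) / [108] = (1/108)x^4 - (1/24)x^3 - (31/216)x^2 + (5/12)x + 25/27
L_3(x) = (x + 5/2)(x + 2)(x - 2)(x - 5) / [-78] = -(1/78)x^4 + (5/156)x^3 + (11/52)x^2 - (5/39)x - 25/39
L_4(x) = (x + 5/2)(x + 2)(x - 2)(x - 4) / [315/2] = (2/315)x^4 - (1/105)x^3 - (4/45)x^2 + (4/105)x + 16/63
q(x) = (253/8)·L_0 + 11·L_1 + 71·L_2 + 797·L_3 + 1796·L_4
Only the coefficient of x^4 is needed; take it from each L_i and combine:
(253/8)·(16/1755) + 11·(-1/84) + 71·(1/108) + 797·(-1/78) + 1796·(2/315) = 2

2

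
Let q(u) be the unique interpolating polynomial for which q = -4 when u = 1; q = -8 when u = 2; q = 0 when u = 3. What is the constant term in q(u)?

L_0(u) = (u - 2)(u - 3) / [2] = (1/2)u^2 - (5/2)u + 3
L_1(u) = (u - 1)(u - 3) / [-1] = -u^2 + 4u - 3
L_2(u) = (u - 1)(u - 2) / [2] = (1/2)u^2 - (3/2)u + 1
q(u) = (-4)·L_0 + (-8)·L_1 + 0·L_2
Only the constant term is needed; take it from each L_i and combine:
(-4)·(3) + (-8)·(-3) + 0·(1) = 12

12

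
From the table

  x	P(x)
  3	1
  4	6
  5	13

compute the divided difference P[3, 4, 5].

1

P[3,4] = (6 - 1) / (4 - 3) = 5
P[4,5] = (13 - 6) / (5 - 4) = 7
P[3,4,5] = (7 - 5) / (5 - 3) = 1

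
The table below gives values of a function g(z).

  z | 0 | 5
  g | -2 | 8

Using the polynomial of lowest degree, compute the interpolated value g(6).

10

Evaluate each Lagrange basis at z = 6:
L_0(6) = (1)/[(-5)] = -1/5
L_1(6) = (6)/[(5)] = 6/5
Sum: (-2)·(-1/5) + 8·(6/5) = 10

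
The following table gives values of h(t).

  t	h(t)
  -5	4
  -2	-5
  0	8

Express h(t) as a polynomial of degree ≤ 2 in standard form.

h(t) = (19/10)t^2 + (103/10)t + 8

L_0(t) = (t + 2)t / [15] = (1/15)t^2 + (2/15)t
L_1(t) = (t + 5)t / [-6] = -(1/6)t^2 - (5/6)t
L_2(t) = (t + 5)(t + 2) / [10] = (1/10)t^2 + (7/10)t + 1
h(t) = 4·L_0 + (-5)·L_1 + 8·L_2
  4·L_0(t) = (4/15)t^2 + (8/15)t
  (-5)·L_1(t) = (5/6)t^2 + (25/6)t
  8·L_2(t) = (4/5)t^2 + (28/5)t + 8
Adding term by term: (19/10)t^2 + (103/10)t + 8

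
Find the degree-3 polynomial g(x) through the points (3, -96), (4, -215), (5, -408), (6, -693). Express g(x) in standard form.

g(x) = -3x^3 - x^2 - x - 3

L_0(x) = (x - 4)(x - 5)(x - 6) / [-6] = -(1/6)x^3 + (5/2)x^2 - (37/3)x + 20
L_1(x) = (x - 3)(x - 5)(x - 6) / [2] = (1/2)x^3 - 7x^2 + (63/2)x - 45
L_2(x) = (x - 3)(x - 4)(x - 6) / [-2] = -(1/2)x^3 + (13/2)x^2 - 27x + 36
L_3(x) = (x - 3)(x - 4)(x - 5) / [6] = (1/6)x^3 - 2x^2 + (47/6)x - 10
g(x) = (-96)·L_0 + (-215)·L_1 + (-408)·L_2 + (-693)·L_3
  (-96)·L_0(x) = 16x^3 - 240x^2 + 1184x - 1920
  (-215)·L_1(x) = -(215/2)x^3 + 1505x^2 - (13545/2)x + 9675
  (-408)·L_2(x) = 204x^3 - 2652x^2 + 11016x - 14688
  (-693)·L_3(x) = -(231/2)x^3 + 1386x^2 - (10857/2)x + 6930
Adding term by term: -3x^3 - x^2 - x - 3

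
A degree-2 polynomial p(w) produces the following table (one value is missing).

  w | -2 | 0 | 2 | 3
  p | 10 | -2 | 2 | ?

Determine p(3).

The 3 known values determine p uniquely (degree ≤ 2).
Evaluate each Lagrange basis at w = 3:
L_0(3) = (3)·(1)/[(-2)·(-4)] = 3/8
L_1(3) = (5)·(1)/[(2)·(-2)] = -5/4
L_2(3) = (5)·(3)/[(4)·(2)] = 15/8
Sum: 10·(3/8) + (-2)·(-5/4) + 2·(15/8) = 10

10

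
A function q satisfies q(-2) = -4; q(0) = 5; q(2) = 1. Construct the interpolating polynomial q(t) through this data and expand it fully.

q(t) = -(13/8)t^2 + (5/4)t + 5

L_0(t) = t(t - 2) / [8] = (1/8)t^2 - (1/4)t
L_1(t) = (t + 2)(t - 2) / [-4] = -(1/4)t^2 + 1
L_2(t) = (t + 2)t / [8] = (1/8)t^2 + (1/4)t
q(t) = (-4)·L_0 + 5·L_1 + 1·L_2
  (-4)·L_0(t) = -(1/2)t^2 + t
  5·L_1(t) = -(5/4)t^2 + 5
  1·L_2(t) = (1/8)t^2 + (1/4)t
Adding term by term: -(13/8)t^2 + (5/4)t + 5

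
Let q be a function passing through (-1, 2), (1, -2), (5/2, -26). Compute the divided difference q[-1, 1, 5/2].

-4

q[-1,1] = (-2 - 2) / (1 - (-1)) = -2
q[1,5/2] = (-26 - (-2)) / (5/2 - 1) = -16
q[-1,1,5/2] = (-16 - (-2)) / (5/2 - (-1)) = -4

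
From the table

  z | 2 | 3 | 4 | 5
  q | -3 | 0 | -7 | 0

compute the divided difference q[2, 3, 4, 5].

q[2,3] = (0 - (-3)) / (3 - 2) = 3
q[3,4] = (-7 - 0) / (4 - 3) = -7
q[4,5] = (0 - (-7)) / (5 - 4) = 7
q[2,3,4] = (-7 - 3) / (4 - 2) = -5
q[3,4,5] = (7 - (-7)) / (5 - 3) = 7
q[2,3,4,5] = (7 - (-5)) / (5 - 2) = 4

4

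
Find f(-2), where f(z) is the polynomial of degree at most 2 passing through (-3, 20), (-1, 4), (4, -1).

11

L_0(-2) = (-1)·(-6)/[(-2)·(-7)] = 3/7
L_1(-2) = (1)·(-6)/[(2)·(-5)] = 3/5
L_2(-2) = (1)·(-1)/[(7)·(5)] = -1/35
Sum: 20·(3/7) + 4·(3/5) + (-1)·(-1/35) = 11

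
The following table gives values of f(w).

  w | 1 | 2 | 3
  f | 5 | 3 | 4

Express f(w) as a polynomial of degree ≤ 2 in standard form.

f(w) = (3/2)w^2 - (13/2)w + 10

Build the Lagrange basis polynomials:
L_0(w) = (w - 2)(w - 3) / [2] = (1/2)w^2 - (5/2)w + 3
L_1(w) = (w - 1)(w - 3) / [-1] = -w^2 + 4w - 3
L_2(w) = (w - 1)(w - 2) / [2] = (1/2)w^2 - (3/2)w + 1
f(w) = 5·L_0 + 3·L_1 + 4·L_2
  5·L_0(w) = (5/2)w^2 - (25/2)w + 15
  3·L_1(w) = -3w^2 + 12w - 9
  4·L_2(w) = 2w^2 - 6w + 4
Adding term by term: (3/2)w^2 - (13/2)w + 10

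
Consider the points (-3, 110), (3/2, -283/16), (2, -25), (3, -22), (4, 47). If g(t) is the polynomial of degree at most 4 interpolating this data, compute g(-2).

Evaluate each Lagrange basis at t = -2:
L_0(-2) = (-7/2)·(-4)·(-5)·(-6)/[(-9/2)·(-5)·(-6)·(-7)] = 4/9
L_1(-2) = (1)·(-4)·(-5)·(-6)/[(9/2)·(-1/2)·(-3/2)·(-5/2)] = 128/9
L_2(-2) = (1)·(-7/2)·(-5)·(-6)/[(5)·(1/2)·(-1)·(-2)] = -21
L_3(-2) = (1)·(-7/2)·(-4)·(-6)/[(6)·(3/2)·(1)·(-1)] = 28/3
L_4(-2) = (1)·(-7/2)·(-4)·(-5)/[(7)·(5/2)·(2)·(1)] = -2
Sum: 110·(4/9) + (-283/16)·(128/9) + (-25)·(-21) + (-22)·(28/3) + 47·(-2) = 23

23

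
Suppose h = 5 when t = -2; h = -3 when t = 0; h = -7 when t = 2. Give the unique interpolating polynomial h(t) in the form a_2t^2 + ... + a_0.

h(t) = (1/2)t^2 - 3t - 3

Build the Lagrange basis polynomials:
L_0(t) = t(t - 2) / [8] = (1/8)t^2 - (1/4)t
L_1(t) = (t + 2)(t - 2) / [-4] = -(1/4)t^2 + 1
L_2(t) = (t + 2)t / [8] = (1/8)t^2 + (1/4)t
h(t) = 5·L_0 + (-3)·L_1 + (-7)·L_2
  5·L_0(t) = (5/8)t^2 - (5/4)t
  (-3)·L_1(t) = (3/4)t^2 - 3
  (-7)·L_2(t) = -(7/8)t^2 - (7/4)t
Adding term by term: (1/2)t^2 - 3t - 3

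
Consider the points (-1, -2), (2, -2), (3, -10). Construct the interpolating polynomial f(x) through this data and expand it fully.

f(x) = -2x^2 + 2x + 2

Build the Lagrange basis polynomials:
L_0(x) = (x - 2)(x - 3) / [12] = (1/12)x^2 - (5/12)x + 1/2
L_1(x) = (x + 1)(x - 3) / [-3] = -(1/3)x^2 + (2/3)x + 1
L_2(x) = (x + 1)(x - 2) / [4] = (1/4)x^2 - (1/4)x - 1/2
f(x) = (-2)·L_0 + (-2)·L_1 + (-10)·L_2
  (-2)·L_0(x) = -(1/6)x^2 + (5/6)x - 1
  (-2)·L_1(x) = (2/3)x^2 - (4/3)x - 2
  (-10)·L_2(x) = -(5/2)x^2 + (5/2)x + 5
Adding term by term: -2x^2 + 2x + 2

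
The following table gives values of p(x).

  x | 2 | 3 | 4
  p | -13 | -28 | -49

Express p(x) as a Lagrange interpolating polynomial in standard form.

p(x) = -3x^2 - 1

Build the Lagrange basis polynomials:
L_0(x) = (x - 3)(x - 4) / [2] = (1/2)x^2 - (7/2)x + 6
L_1(x) = (x - 2)(x - 4) / [-1] = -x^2 + 6x - 8
L_2(x) = (x - 2)(x - 3) / [2] = (1/2)x^2 - (5/2)x + 3
p(x) = (-13)·L_0 + (-28)·L_1 + (-49)·L_2
  (-13)·L_0(x) = -(13/2)x^2 + (91/2)x - 78
  (-28)·L_1(x) = 28x^2 - 168x + 224
  (-49)·L_2(x) = -(49/2)x^2 + (245/2)x - 147
Adding term by term: -3x^2 - 1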